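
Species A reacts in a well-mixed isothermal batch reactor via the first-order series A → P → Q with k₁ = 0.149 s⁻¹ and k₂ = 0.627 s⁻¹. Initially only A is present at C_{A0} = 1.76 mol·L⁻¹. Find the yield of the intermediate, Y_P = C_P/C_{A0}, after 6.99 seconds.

The intermediate concentration in a first-order A→B→C sequence is C_P = k₁C_{A0}(e^(−k₁t) − e^(−k₂t))/(k₂−k₁).
e^(−k₁t) = e^(−0.149×6.99) = e^(−1.042) = 0.3529; e^(−k₂t) = e^(−4.383) = 0.01249.
C_P = 0.149×1.76/(0.627−0.149) × (0.3529−0.01249) = 0.5486×0.3404 = 0.1868 mol·L⁻¹.
Y_P = C_P/C_{A0} = 0.1868/1.76 = 0.106.

0.106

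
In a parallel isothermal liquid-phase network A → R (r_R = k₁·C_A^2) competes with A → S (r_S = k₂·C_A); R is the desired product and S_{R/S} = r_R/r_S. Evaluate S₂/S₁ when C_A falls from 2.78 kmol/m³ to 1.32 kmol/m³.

S_{R/S} = (k₁/k₂)·C_A, so S₂/S₁ = (C_{A,2}/C_{A,1}).
= 1.32/2.78 = 0.475.

0.475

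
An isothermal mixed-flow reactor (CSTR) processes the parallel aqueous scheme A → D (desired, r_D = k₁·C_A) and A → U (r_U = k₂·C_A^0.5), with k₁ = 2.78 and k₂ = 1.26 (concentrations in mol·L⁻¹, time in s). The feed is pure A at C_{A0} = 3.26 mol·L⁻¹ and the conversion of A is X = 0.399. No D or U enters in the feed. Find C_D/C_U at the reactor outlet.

3.09

Exit C_A = C_{A0}(1−X) = 3.26×0.601 = 1.959 mol·L⁻¹.
A CSTR operates uniformly at the exit composition, giving r_D = 5.447 and r_U = 1.764 (each k·C_A^n at C_A = 1.959).
Overall selectivity = C_D/C_U = r_Dτ/(r_Uτ) = r_D/r_U = 3.09.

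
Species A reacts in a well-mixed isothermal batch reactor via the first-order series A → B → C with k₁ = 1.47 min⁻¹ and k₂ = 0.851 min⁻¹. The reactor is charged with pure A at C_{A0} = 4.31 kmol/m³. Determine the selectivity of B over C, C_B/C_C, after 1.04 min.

1.46

Solving the coupled first-order balances gives C_B(t) = [k₁/(k₂−k₁)]·C_{A0}·(e^(−k₁t) − e^(−k₂t)).
e^(−k₁t) = e^(−1.47×1.04) = e^(−1.529) = 0.2168; e^(−k₂t) = e^(−0.8850) = 0.4127.
C_B = 1.47×4.31/(0.851−1.47) × (0.2168−0.4127) = (-10.24)×(-0.1959) = 2.005 kmol/m³.
C_A = C_{A0}e^(−k₁t) = 0.9344 kmol/m³, so C_C = C_{A0}−C_A−C_B = 1.370 kmol/m³; C_B/C_C = 1.46.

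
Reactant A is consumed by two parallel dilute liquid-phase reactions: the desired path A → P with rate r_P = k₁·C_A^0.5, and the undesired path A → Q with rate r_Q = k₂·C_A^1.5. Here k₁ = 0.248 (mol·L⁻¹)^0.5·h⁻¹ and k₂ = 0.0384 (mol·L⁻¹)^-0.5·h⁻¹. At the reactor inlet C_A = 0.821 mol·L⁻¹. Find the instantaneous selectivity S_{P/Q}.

S_{P/Q} = r_P/r_Q = (k₁·C_A^0.5)/(k₂·C_A^1.5) = (k₁/k₂)·C_A⁻¹.
= (0.248×0.8210^0.5) / (0.0384×0.8210^1.5) = 0.2247/0.02857 = 7.87.
The undesired path is higher order in A, so low C_A (CSTR or dilute feed) favours P.

7.87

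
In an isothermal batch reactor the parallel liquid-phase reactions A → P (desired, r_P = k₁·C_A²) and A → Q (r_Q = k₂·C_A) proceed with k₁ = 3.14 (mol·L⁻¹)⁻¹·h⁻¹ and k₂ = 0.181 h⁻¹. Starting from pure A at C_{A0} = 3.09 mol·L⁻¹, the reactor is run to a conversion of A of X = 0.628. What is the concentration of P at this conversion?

C_A = C_{A0}(1−X) = 1.149 mol·L⁻¹.
Along a PFR/batch, dC_Q/dC_A = −r_Q/(r_P+r_Q) = −k₂/(k₂+k₁·C_A).
Integrating from C_{A0} to C_A: C_Q = (0.181/3.14)·ln[(0.181+3.14·3.09)/(0.181+3.14·1.15)] = 0.05764·ln(9.884/3.790) = 0.05525 mol·L⁻¹.
Then C_P = (C_{A0}−C_A) − C_Q = 1.941 − 0.05525 = 1.885 mol·L⁻¹.

1.89 mol·L⁻¹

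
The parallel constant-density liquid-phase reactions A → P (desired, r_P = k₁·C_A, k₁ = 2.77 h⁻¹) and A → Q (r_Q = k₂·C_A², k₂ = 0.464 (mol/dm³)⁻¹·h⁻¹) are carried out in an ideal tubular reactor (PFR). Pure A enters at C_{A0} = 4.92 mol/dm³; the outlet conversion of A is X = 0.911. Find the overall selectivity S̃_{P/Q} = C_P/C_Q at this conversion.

2.41

C_A = C_{A0}(1−X) = 0.4379 mol/dm³.
Along a PFR/batch, dC_P/dC_A = −r_P/(r_P+r_Q) = −k₁/(k₁+k₂·C_A).
Integrating from C_{A0} to C_A: C_P = (2.77/0.464)·ln[(2.77+0.464·4.92)/(2.77+0.464·0.438)] = 5.970·ln(5.053/2.973) = 3.166 mol/dm³.
C_Q = (C_{A0}−C_A)−C_P = 1.316 mol/dm³; S̃_{P/Q} = 3.166/1.316 = 2.41.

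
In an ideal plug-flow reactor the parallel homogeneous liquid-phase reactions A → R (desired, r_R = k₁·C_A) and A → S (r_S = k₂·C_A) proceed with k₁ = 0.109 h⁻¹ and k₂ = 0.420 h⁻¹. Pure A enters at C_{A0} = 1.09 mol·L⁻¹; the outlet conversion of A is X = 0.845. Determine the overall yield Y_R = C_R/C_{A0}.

0.174

C_A = C_{A0}(1−X) = 0.1690 mol·L⁻¹.
Both paths are first order in A, so the instantaneous fraction to R is constant: dC_R/d(−C_A) = k₁/(k₁+k₂) = 0.2060.
C_R = 0.2060·(C_{A0}−C_A) = 0.2060×0.9211 = 0.190 mol·L⁻¹.
Y_R = C_R/C_{A0} = 0.1898/1.09 = 0.174.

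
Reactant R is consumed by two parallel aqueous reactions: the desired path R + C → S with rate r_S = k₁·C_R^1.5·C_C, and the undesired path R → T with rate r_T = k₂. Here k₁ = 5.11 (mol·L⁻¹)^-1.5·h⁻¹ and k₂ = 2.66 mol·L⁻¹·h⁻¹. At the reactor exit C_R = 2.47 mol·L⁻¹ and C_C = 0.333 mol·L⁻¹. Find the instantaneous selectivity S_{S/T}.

2.48

S_{S/T} = r_S/r_T = (k₁·C_R^1.5·C_C)/(k₂) = (k₁/k₂)·C_R^1.5·C_C.
= (5.11×2.470^1.5×0.3330) / (2.66) = 6.606/2.660 = 2.48.
Since the desired path is higher order in R, keeping C_R high (PFR or concentrated feed) favours S.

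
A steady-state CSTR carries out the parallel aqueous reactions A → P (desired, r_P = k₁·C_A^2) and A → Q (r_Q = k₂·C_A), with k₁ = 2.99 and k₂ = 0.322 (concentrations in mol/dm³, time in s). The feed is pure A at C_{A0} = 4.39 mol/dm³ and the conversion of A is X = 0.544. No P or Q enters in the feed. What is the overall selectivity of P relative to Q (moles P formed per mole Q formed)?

Exit C_A = C_{A0}(1−X) = 4.39×0.456 = 2.002 mol/dm³.
A CSTR operates uniformly at the exit composition, giving r_P = 11.98 and r_Q = 0.6446 (each k·C_A^n at C_A = 2.002).
Overall selectivity = C_P/C_Q = r_Pτ/(r_Qτ) = r_P/r_Q = 18.6.

18.6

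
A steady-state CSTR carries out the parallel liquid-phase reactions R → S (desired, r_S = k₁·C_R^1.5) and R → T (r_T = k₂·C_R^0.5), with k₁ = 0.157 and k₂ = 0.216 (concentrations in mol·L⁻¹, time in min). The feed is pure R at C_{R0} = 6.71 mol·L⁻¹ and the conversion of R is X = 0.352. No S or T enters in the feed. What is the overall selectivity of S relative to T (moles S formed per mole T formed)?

3.16

Exit C_R = C_{R0}(1−X) = 6.71×0.648 = 4.348 mol·L⁻¹.
Rates in a CSTR are evaluated at the outlet concentration: r_S = 0.157×4.348^1.5 = 1.423, r_T = 0.216×4.348^0.5 = 0.4504.
Overall selectivity = C_S/C_T = r_Sτ/(r_Tτ) = r_S/r_T = 3.16.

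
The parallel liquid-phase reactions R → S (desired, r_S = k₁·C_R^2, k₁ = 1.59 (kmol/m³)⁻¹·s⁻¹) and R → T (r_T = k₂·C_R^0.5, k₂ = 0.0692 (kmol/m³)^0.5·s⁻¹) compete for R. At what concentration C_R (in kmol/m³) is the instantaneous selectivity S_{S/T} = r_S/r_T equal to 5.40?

S_{S/T} = (k₁/k₂)·C_R^1.5 ⇒ C_R = (S·k₂/k₁)^(1/1.5).
= (5.40×0.0692/1.59)^(0.6667) = (0.2350)^(0.6667) = 0.381 kmol/m³.

0.381 kmol/m³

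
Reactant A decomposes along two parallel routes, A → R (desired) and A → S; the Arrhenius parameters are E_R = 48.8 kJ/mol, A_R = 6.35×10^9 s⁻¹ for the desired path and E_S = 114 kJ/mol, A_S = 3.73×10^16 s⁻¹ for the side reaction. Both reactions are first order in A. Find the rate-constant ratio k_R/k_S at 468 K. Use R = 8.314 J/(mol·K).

3.22

k_R/k_S = (A_R/A_S)·exp[−(E_R−E_S)/(RT)] = (A_R/A_S)·exp[(E_S−E_R)/(RT)].
(E_S−E_R)/(RT) = (114−48.8)×10³/(8.314×468) = 65200/3891 = 16.76.
k_R/k_S = (6.35×10^9/3.73×10^16)·exp(16.76) = 1.702×10^-7 × 1.894×10^7 = 3.22.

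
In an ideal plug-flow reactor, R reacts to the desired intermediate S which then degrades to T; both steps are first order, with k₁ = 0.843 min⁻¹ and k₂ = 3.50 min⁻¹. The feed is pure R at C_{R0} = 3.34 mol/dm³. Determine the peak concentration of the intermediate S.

At the optimum, C_{S,max}/C_{R0} = (k₁/k₂)^[k₂/(k₂−k₁)].
= (0.843/3.50)^(3.50/(3.50−0.843)) = (0.2409)^(1.317) = 0.1533.
C_{S,max} = 0.1533×3.34 = 0.512 mol/dm³.

0.512 mol/dm³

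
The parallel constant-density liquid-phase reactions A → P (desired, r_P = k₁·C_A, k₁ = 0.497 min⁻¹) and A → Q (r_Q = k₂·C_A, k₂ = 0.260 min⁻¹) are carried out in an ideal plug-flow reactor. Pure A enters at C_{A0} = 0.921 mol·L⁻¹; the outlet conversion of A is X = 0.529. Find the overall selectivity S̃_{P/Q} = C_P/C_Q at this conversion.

C_A = C_{A0}(1−X) = 0.4338 mol·L⁻¹.
Both paths are first order in A, so the instantaneous fraction to P is constant: dC_P/d(−C_A) = k₁/(k₁+k₂) = 0.6565.
C_P = 0.6565·(C_{A0}−C_A) = 0.6565×0.4872 = 0.320 mol·L⁻¹.
C_Q = (C_{A0}−C_A)−C_P = 0.1673 mol·L⁻¹; S̃_{P/Q} = 0.3199/0.1673 = 1.91.

1.91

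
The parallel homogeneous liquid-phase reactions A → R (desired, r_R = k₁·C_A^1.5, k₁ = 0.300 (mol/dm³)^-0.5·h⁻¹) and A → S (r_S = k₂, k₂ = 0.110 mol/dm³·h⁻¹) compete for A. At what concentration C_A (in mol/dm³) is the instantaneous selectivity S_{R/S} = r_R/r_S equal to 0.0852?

0.0992 mol/dm³

S_{R/S} = (k₁/k₂)·C_A^1.5 ⇒ C_A = (S·k₂/k₁)^(1/1.5).
= (0.0852×0.110/0.300)^(0.6667) = (0.03124)^(0.6667) = 0.0992 mol/dm³.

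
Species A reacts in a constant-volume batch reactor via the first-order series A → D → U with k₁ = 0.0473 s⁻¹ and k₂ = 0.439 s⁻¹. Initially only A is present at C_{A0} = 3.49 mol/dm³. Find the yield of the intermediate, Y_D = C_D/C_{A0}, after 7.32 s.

Solving the coupled first-order balances gives C_D(t) = [k₁/(k₂−k₁)]·C_{A0}·(e^(−k₁t) − e^(−k₂t)).
e^(−k₁t) = e^(−0.0473×7.32) = e^(−0.3462) = 0.7073; e^(−k₂t) = e^(−3.213) = 0.04022.
C_D = 0.0473×3.49/(0.439−0.0473) × (0.7073−0.04022) = 0.4214×0.6671 = 0.2812 mol/dm³.
Y_D = C_D/C_{A0} = 0.2812/3.49 = 0.0806.

0.0806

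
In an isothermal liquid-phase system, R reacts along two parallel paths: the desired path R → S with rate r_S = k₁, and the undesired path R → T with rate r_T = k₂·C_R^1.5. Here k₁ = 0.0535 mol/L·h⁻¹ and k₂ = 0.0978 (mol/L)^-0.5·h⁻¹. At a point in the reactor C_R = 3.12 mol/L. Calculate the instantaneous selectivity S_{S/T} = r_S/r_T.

S_{S/T} = r_S/r_T = (k₁)/(k₂·C_R^1.5) = (k₁/k₂)·C_R^-1.5.
= (0.0535) / (0.0978×3.120^1.5) = 0.05350/0.5390 = 0.0993.
The undesired path is higher order in R, so low C_R (CSTR or dilute feed) favours S.

0.0993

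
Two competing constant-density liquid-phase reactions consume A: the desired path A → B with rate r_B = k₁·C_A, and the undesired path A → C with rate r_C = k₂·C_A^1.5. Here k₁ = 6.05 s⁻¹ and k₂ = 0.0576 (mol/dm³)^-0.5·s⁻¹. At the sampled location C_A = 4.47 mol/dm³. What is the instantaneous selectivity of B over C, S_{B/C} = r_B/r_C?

49.7

S_{B/C} = r_B/r_C = (k₁·C_A)/(k₂·C_A^1.5) = (k₁/k₂)·C_A^-0.5.
= (6.05×4.470) / (0.0576×4.470^1.5) = 27.04/0.5444 = 49.7.
The undesired path is higher order in A, so low C_A (CSTR or dilute feed) favours B.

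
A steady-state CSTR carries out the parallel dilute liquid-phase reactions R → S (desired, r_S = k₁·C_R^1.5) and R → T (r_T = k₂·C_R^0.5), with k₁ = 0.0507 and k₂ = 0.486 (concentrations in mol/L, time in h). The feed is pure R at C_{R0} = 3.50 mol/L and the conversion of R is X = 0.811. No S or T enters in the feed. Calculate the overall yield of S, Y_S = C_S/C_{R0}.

0.0524

Exit C_R = C_{R0}(1−X) = 3.50×0.189 = 0.6615 mol/L.
A CSTR operates uniformly at the exit composition, giving r_S = 0.02728 and r_T = 0.3953 (each k·C_R^n at C_R = 0.6615).
Fraction of consumed R going to S: r_S/(r_S+r_T) = 0.06455.
C_S = 0.06455·C_{R0}·X = 0.06455×3.50×0.811 = 0.183 mol/L; Y_S = C_S/C_{R0} = 0.0524.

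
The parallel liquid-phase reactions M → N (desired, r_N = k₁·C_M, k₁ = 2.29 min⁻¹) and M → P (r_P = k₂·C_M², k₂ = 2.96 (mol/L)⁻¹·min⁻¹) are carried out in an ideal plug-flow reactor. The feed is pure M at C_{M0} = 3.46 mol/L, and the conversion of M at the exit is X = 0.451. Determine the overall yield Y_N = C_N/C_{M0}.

C_M = C_{M0}(1−X) = 1.900 mol/L.
Along a PFR/batch, dC_N/dC_M = −r_N/(r_N+r_P) = −k₁/(k₁+k₂·C_M).
Integrating from C_{M0} to C_M: C_N = (2.29/2.96)·ln[(2.29+2.96·3.46)/(2.29+2.96·1.90)] = 0.7736·ln(12.53/7.913) = 0.3557 mol/L.
Y_N = C_N/C_{M0} = 0.3557/3.46 = 0.103.

0.103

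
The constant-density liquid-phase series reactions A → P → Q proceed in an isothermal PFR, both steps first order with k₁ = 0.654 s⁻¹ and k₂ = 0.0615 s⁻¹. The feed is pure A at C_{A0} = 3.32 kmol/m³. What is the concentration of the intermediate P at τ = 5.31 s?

The intermediate concentration in a first-order A→B→C sequence is C_P = k₁C_{A0}(e^(−k₁τ) − e^(−k₂τ))/(k₂−k₁).
e^(−k₁τ) = e^(−0.654×5.31) = e^(−3.473) = 0.03103; e^(−k₂τ) = e^(−0.3266) = 0.7214.
C_P = 0.654×3.32/(0.0615−0.654) × (0.03103−0.7214) = (-3.665)×(-0.6904) = 2.530 kmol/m³.

2.53 kmol/m³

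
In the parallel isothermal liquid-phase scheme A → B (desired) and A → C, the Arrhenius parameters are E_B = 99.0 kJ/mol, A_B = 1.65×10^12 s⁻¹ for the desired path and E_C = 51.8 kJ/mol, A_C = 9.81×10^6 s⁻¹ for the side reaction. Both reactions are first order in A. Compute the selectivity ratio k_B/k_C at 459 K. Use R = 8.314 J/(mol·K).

0.715

k_B/k_C = (A_B/A_C)·exp[−(E_B−E_C)/(RT)] = (A_B/A_C)·exp[(E_C−E_B)/(RT)].
(E_C−E_B)/(RT) = (51.8−99.0)×10³/(8.314×459) = -47200/3816 = -12.37.
k_B/k_C = (1.65×10^12/9.81×10^6)·exp(-12.37) = 1.682×10^5 × 4.250×10^-6 = 0.715.
Since E_B > E_C, raising the temperature improves selectivity toward B.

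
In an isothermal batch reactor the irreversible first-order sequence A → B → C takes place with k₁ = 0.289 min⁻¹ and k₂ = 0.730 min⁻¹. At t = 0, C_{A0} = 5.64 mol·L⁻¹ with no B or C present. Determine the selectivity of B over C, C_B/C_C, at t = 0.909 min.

Solving the coupled first-order balances gives C_B(t) = [k₁/(k₂−k₁)]·C_{A0}·(e^(−k₁t) − e^(−k₂t)).
e^(−k₁t) = e^(−0.289×0.909) = e^(−0.2627) = 0.7690; e^(−k₂t) = e^(−0.6636) = 0.5150.
C_B = 0.289×5.64/(0.730−0.289) × (0.7690−0.5150) = 3.696×0.2540 = 0.9387 mol·L⁻¹.
C_A = C_{A0}e^(−k₁t) = 4.337 mol·L⁻¹, so C_C = C_{A0}−C_A−C_B = 0.3643 mol·L⁻¹; C_B/C_C = 2.58.

2.58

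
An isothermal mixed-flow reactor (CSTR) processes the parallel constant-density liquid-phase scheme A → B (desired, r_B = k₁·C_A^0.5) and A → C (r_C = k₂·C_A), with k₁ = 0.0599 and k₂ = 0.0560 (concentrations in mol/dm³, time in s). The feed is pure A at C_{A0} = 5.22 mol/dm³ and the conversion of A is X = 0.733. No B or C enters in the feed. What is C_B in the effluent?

1.82 mol/dm³

Exit C_A = C_{A0}(1−X) = 5.22×0.267 = 1.394 mol/dm³.
In a CSTR the entire volume is at exit conditions, so r_B = 0.0599×1.394^0.5 = 0.07072 and r_C = 0.0560×1.394 = 0.07805.
Fraction of consumed A going to B: r_B/(r_B+r_C) = 0.4754.
C_B = 0.4754·C_{A0}·X = 0.4754×5.22×0.733 = 1.82 mol/dm³.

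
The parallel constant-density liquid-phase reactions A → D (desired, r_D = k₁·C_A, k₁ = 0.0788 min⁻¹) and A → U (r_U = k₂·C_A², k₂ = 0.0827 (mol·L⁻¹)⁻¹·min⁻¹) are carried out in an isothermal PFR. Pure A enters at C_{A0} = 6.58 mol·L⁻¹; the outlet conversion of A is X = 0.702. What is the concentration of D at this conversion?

C_A = C_{A0}(1−X) = 1.961 mol·L⁻¹.
Along a PFR/batch, dC_D/dC_A = −r_D/(r_D+r_U) = −k₁/(k₁+k₂·C_A).
Integrating from C_{A0} to C_A: C_D = (0.0788/0.0827)·ln[(0.0788+0.0827·6.58)/(0.0788+0.0827·1.96)] = 0.9528·ln(0.6230/0.2410) = 0.9051 mol·L⁻¹.

0.905 mol·L⁻¹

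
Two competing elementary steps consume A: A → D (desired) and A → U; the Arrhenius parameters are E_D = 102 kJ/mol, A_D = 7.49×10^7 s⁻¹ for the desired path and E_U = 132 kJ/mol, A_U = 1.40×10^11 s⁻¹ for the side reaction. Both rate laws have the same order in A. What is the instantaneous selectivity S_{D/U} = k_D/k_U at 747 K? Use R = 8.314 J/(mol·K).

0.0670

With equal orders, S_{D/U} = k_D/k_U = (A_D/A_U)·exp[(E_U−E_D)/(RT)].
(E_U−E_D)/(RT) = (132−102)×10³/(8.314×747) = 30000/6211 = 4.830.
k_D/k_U = (7.49×10^7/1.40×10^11)·exp(4.830) = 5.350×10^-4 × 125.3 = 0.0670.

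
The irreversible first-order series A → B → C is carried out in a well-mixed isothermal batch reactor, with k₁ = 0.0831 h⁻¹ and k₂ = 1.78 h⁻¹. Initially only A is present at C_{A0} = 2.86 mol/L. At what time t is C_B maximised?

For first-order series the maximum of C_B occurs at t_opt = ln(k₂/k₁)/(k₂−k₁).
= ln(1.78/0.0831)/(1.78−0.0831) = ln(21.42)/1.697 = 3.064/1.697 = 1.81 h.

1.81 h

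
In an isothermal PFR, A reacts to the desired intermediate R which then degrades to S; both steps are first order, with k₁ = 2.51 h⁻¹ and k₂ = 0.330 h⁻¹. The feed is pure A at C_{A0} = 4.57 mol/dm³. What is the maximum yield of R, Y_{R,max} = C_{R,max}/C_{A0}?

At the optimum, C_{R,max}/C_{A0} = (k₁/k₂)^[k₂/(k₂−k₁)].
= (2.51/0.330)^(0.330/(0.330−2.51)) = (7.606)^(-0.1514) = 0.7356.

0.736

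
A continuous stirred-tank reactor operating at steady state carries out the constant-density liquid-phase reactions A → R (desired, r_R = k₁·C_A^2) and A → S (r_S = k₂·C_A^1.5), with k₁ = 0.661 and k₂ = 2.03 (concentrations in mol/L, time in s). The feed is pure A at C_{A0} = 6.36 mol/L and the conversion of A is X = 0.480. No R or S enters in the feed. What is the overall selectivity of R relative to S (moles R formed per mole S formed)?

Exit C_A = C_{A0}(1−X) = 6.36×0.520 = 3.307 mol/L.
Rates in a CSTR are evaluated at the outlet concentration: r_R = 0.661×3.307^2 = 7.230, r_S = 2.03×3.307^1.5 = 12.21.
Overall selectivity = C_R/C_S = r_Rτ/(r_Sτ) = r_R/r_S = 0.592.

0.592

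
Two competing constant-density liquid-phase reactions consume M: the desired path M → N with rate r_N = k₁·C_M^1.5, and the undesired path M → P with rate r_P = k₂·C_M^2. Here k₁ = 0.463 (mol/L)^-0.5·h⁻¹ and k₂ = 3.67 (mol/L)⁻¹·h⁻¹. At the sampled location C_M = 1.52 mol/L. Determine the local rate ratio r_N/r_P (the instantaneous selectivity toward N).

S_{N/P} = r_N/r_P = (k₁·C_M^1.5)/(k₂·C_M^2) = (k₁/k₂)·C_M^-0.5.
= (0.463×1.520^1.5) / (3.67×1.520^2) = 0.8677/8.479 = 0.102.

0.102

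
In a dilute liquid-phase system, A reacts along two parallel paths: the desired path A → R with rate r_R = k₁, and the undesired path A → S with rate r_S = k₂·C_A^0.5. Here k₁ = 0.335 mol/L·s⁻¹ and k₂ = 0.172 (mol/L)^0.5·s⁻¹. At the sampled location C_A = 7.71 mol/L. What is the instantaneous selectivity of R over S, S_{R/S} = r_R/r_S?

0.701

S_{R/S} = r_R/r_S = (k₁)/(k₂·C_A^0.5) = (k₁/k₂)·C_A^-0.5.
= (0.335) / (0.172×7.710^0.5) = 0.3350/0.4776 = 0.701.
The undesired path is higher order in A, so low C_A (CSTR or dilute feed) favours R.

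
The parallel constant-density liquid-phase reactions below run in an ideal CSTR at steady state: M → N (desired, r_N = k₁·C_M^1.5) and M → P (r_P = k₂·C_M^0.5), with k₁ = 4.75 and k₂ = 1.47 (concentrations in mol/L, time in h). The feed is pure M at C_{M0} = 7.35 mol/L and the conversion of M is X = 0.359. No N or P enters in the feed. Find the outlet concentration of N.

2.48 mol/L

Exit C_M = C_{M0}(1−X) = 7.35×0.641 = 4.711 mol/L.
A CSTR operates uniformly at the exit composition, giving r_N = 48.57 and r_P = 3.191 (each k·C_M^n at C_M = 4.711).
Fraction of consumed M going to N: r_N/(r_N+r_P) = 0.9384.
C_N = 0.9384·C_{M0}·X = 0.9384×7.35×0.359 = 2.48 mol/L.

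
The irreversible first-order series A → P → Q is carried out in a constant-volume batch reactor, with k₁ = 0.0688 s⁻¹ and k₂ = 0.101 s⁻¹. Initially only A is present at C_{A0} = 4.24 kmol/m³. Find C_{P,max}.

1.27 kmol/m³

At the optimum, C_{P,max}/C_{A0} = (k₁/k₂)^[k₂/(k₂−k₁)].
= (0.0688/0.101)^(0.101/(0.101−0.0688)) = (0.6812)^(3.137) = 0.2999.
C_{P,max} = 0.2999×4.24 = 1.27 kmol/m³.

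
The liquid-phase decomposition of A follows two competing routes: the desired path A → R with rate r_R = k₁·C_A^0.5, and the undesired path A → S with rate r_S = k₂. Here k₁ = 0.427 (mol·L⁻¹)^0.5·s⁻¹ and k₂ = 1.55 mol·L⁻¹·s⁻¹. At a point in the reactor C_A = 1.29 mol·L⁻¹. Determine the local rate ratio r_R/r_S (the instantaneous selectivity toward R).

S_{R/S} = r_R/r_S = (k₁·C_A^0.5)/(k₂) = (k₁/k₂)·C_A^0.5.
= (0.427×1.290^0.5) / (1.55) = 0.4850/1.550 = 0.313.
Since the desired path is higher order in A, keeping C_A high (PFR or concentrated feed) favours R.

0.313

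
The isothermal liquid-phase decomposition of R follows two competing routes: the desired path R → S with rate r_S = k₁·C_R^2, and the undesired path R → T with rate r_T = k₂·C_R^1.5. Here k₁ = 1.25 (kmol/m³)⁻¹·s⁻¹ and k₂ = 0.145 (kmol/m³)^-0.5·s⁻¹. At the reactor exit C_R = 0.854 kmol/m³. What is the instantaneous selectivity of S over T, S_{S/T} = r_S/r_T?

S_{S/T} = r_S/r_T = (k₁·C_R^2)/(k₂·C_R^1.5) = (k₁/k₂)·C_R^0.5.
= (1.25×0.8540^2) / (0.145×0.8540^1.5) = 0.9116/0.1144 = 7.97.

7.97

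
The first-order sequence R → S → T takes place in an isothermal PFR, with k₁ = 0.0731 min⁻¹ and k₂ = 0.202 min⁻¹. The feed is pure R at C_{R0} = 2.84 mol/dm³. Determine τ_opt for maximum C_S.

7.89 min

Setting dC_S/dτ = 0 gives τ_opt = ln(k₂/k₁)/(k₂−k₁).
= ln(0.202/0.0731)/(0.202−0.0731) = ln(2.763)/0.1289 = 1.016/0.1289 = 7.89 min.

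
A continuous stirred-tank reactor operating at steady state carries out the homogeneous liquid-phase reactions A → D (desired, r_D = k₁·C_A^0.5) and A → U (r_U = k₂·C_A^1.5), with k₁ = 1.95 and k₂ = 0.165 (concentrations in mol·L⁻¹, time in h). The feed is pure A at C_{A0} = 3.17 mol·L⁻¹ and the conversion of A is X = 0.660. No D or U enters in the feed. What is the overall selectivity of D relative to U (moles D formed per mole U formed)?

Exit C_A = C_{A0}(1−X) = 3.17×0.340 = 1.078 mol·L⁻¹.
In a CSTR the entire volume is at exit conditions, so r_D = 1.95×1.078^0.5 = 2.024 and r_U = 0.165×1.078^1.5 = 0.1846.
Overall selectivity = C_D/C_U = r_Dτ/(r_Uτ) = r_D/r_U = 11.0.

11.0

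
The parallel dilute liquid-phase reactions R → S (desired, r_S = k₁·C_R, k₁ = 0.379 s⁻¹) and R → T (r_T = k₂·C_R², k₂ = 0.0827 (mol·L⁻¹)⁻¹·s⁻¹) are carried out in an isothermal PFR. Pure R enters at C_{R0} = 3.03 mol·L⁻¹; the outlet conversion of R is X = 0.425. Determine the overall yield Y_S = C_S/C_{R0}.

C_R = C_{R0}(1−X) = 1.742 mol·L⁻¹.
Along a PFR/batch, dC_S/dC_R = −r_S/(r_S+r_T) = −k₁/(k₁+k₂·C_R).
Integrating from C_{R0} to C_R: C_S = (0.379/0.0827)·ln[(0.379+0.0827·3.03)/(0.379+0.0827·1.74)] = 4.583·ln(0.6296/0.5231) = 0.8493 mol·L⁻¹.
Y_S = C_S/C_{R0} = 0.8493/3.03 = 0.280.

0.280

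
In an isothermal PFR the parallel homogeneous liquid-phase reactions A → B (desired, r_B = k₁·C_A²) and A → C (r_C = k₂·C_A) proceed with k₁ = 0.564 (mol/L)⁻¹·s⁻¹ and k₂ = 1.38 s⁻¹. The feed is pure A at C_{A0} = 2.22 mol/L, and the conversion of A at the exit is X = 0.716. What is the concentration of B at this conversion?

C_A = C_{A0}(1−X) = 0.6305 mol/L.
Along a PFR/batch, dC_C/dC_A = −r_C/(r_B+r_C) = −k₂/(k₂+k₁·C_A).
Integrating from C_{A0} to C_A: C_C = (1.38/0.564)·ln[(1.38+0.564·2.22)/(1.38+0.564·0.630)] = 2.447·ln(2.632/1.736) = 1.019 mol/L.
Then C_B = (C_{A0}−C_A) − C_C = 1.590 − 1.019 = 0.5706 mol/L.

0.571 mol/L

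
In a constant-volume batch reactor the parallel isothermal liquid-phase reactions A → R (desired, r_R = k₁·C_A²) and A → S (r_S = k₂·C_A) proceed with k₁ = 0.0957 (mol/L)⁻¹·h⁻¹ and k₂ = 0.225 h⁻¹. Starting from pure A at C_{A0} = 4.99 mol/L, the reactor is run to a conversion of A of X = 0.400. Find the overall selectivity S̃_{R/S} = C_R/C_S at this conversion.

1.68

C_A = C_{A0}(1−X) = 2.994 mol/L.
Along a PFR/batch, dC_S/dC_A = −r_S/(r_R+r_S) = −k₂/(k₂+k₁·C_A).
Integrating from C_{A0} to C_A: C_S = (0.225/0.0957)·ln[(0.225+0.0957·4.99)/(0.225+0.0957·2.99)] = 2.351·ln(0.7025/0.5115) = 0.7460 mol/L.
Then C_R = (C_{A0}−C_A) − C_S = 1.996 − 0.7460 = 1.250 mol/L.
S̃_{R/S} = C_R/C_S = 1.250/0.7460 = 1.68.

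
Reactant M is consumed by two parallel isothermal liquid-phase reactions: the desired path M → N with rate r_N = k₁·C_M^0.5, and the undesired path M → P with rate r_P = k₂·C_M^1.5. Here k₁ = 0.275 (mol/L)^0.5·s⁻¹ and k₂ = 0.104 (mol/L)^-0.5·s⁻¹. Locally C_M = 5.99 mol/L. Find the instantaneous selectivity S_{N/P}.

0.441

S_{N/P} = r_N/r_P = (k₁·C_M^0.5)/(k₂·C_M^1.5) = (k₁/k₂)·C_M⁻¹.
= (0.275×5.990^0.5) / (0.104×5.990^1.5) = 0.6730/1.525 = 0.441.
The undesired path is higher order in M, so low C_M (CSTR or dilute feed) favours N.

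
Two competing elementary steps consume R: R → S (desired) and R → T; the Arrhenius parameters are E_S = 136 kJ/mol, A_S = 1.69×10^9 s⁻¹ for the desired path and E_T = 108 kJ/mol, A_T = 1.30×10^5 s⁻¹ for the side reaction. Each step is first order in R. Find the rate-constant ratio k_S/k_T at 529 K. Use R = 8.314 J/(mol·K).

With equal orders, S_{S/T} = k_S/k_T = (A_S/A_T)·exp[(E_T−E_S)/(RT)].
(E_T−E_S)/(RT) = (108−136)×10³/(8.314×529) = -28000/4398 = -6.366.
k_S/k_T = (1.69×10^9/1.30×10^5)·exp(-6.366) = 13000 × 0.001718 = 22.3.
Since E_S > E_T, raising the temperature improves selectivity toward S.

22.3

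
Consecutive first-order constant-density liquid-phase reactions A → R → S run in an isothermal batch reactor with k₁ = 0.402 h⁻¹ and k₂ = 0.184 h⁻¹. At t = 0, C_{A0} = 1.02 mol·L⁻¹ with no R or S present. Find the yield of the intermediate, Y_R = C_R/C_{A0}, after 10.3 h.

0.248

Solving the coupled first-order balances gives C_R(t) = [k₁/(k₂−k₁)]·C_{A0}·(e^(−k₁t) − e^(−k₂t)).
e^(−k₁t) = e^(−0.402×10.3) = e^(−4.141) = 0.01591; e^(−k₂t) = e^(−1.895) = 0.1503.
C_R = 0.402×1.02/(0.184−0.402) × (0.01591−0.1503) = (-1.881)×(-0.1344) = 0.2527 mol·L⁻¹.
Y_R = C_R/C_{A0} = 0.2527/1.02 = 0.248.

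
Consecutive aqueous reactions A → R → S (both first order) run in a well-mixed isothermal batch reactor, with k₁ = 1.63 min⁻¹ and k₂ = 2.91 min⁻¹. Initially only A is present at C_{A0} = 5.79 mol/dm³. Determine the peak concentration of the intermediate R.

For a first-order series the maximum intermediate yield is C_{R,max}/C_{A0} = (k₁/k₂)^[k₂/(k₂−k₁)].
= (1.63/2.91)^(2.91/(2.91−1.63)) = (0.5601)^(2.273) = 0.2678.
C_{R,max} = 0.2678×5.79 = 1.55 mol/dm³.

1.55 mol/dm³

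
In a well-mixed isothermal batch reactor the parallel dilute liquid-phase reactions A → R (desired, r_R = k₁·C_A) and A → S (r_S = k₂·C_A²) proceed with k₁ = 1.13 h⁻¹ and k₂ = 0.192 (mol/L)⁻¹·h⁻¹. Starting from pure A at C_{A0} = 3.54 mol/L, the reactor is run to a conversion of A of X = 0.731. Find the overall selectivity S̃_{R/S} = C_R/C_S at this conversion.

2.70

C_A = C_{A0}(1−X) = 0.9523 mol/L.
Along a PFR/batch, dC_R/dC_A = −r_R/(r_R+r_S) = −k₁/(k₁+k₂·C_A).
Integrating from C_{A0} to C_A: C_R = (1.13/0.192)·ln[(1.13+0.192·3.54)/(1.13+0.192·0.952)] = 5.885·ln(1.810/1.313) = 1.889 mol/L.
C_S = (C_{A0}−C_A)−C_R = 0.6987 mol/L; S̃_{R/S} = 1.889/0.6987 = 2.70.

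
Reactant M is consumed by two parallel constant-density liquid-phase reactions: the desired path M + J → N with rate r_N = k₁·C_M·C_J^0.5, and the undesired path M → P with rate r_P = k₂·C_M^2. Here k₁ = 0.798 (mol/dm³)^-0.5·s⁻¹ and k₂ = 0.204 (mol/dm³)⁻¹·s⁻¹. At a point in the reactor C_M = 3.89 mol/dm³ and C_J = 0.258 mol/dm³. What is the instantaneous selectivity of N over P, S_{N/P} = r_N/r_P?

S_{N/P} = r_N/r_P = (k₁·C_M·C_J^0.5)/(k₂·C_M^2) = (k₁/k₂)·C_M⁻¹·C_J^0.5.
= (0.798×3.890×0.2580^0.5) / (0.204×3.890^2) = 1.577/3.087 = 0.511.

0.511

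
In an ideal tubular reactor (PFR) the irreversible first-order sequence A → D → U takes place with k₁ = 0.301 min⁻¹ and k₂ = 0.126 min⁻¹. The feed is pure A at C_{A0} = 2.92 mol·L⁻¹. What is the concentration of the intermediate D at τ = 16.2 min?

0.614 mol·L⁻¹

Solving the coupled first-order balances gives C_D(τ) = [k₁/(k₂−k₁)]·C_{A0}·(e^(−k₁τ) − e^(−k₂τ)).
e^(−k₁τ) = e^(−0.301×16.2) = e^(−4.876) = 0.007626; e^(−k₂τ) = e^(−2.041) = 0.1299.
C_D = 0.301×2.92/(0.126−0.301) × (0.007626−0.1299) = (-5.022)×(-0.1222) = 0.6140 mol·L⁻¹.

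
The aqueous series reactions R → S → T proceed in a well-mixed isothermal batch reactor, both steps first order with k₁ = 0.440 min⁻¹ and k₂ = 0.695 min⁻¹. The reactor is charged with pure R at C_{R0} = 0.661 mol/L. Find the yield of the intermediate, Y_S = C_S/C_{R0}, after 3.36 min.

0.226

For first-order series with pure R initially, C_S(t) = k₁C_{R0}/(k₂−k₁)·(e^(−k₁t) − e^(−k₂t)).
e^(−k₁t) = e^(−0.440×3.36) = e^(−1.478) = 0.2280; e^(−k₂t) = e^(−2.335) = 0.09679.
C_S = 0.440×0.661/(0.695−0.440) × (0.2280−0.09679) = 1.141×0.1312 = 0.1497 mol/L.
Y_S = C_S/C_{R0} = 0.1497/0.661 = 0.226.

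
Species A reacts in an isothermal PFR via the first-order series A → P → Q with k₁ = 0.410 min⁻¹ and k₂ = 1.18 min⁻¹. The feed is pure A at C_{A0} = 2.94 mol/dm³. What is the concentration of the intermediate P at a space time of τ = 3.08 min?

For first-order series with pure A initially, C_P(τ) = k₁C_{A0}/(k₂−k₁)·(e^(−k₁τ) − e^(−k₂τ)).
e^(−k₁τ) = e^(−0.410×3.08) = e^(−1.263) = 0.2829; e^(−k₂τ) = e^(−3.634) = 0.02640.
C_P = 0.410×2.94/(1.18−0.410) × (0.2829−0.02640) = 1.565×0.2565 = 0.4015 mol/dm³.

0.401 mol/dm³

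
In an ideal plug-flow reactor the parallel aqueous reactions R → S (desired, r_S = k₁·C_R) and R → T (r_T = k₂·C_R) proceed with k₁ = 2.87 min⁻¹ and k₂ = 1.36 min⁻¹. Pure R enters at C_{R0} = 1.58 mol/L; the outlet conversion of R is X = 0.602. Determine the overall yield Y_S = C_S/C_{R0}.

C_R = C_{R0}(1−X) = 0.6288 mol/L.
Both paths are first order in R, so the instantaneous fraction to S is constant: dC_S/d(−C_R) = k₁/(k₁+k₂) = 0.6785.
C_S = 0.6785·(C_{R0}−C_R) = 0.6785×0.9512 = 0.645 mol/L.
Y_S = C_S/C_{R0} = 0.6453/1.58 = 0.408.

0.408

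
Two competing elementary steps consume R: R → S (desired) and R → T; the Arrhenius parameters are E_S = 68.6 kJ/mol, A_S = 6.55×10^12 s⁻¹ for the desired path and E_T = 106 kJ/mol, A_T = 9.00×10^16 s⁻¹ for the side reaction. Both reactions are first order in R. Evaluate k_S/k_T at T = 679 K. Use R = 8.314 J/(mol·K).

With equal orders, S_{S/T} = k_S/k_T = (A_S/A_T)·exp[(E_T−E_S)/(RT)].
(E_T−E_S)/(RT) = (106−68.6)×10³/(8.314×679) = 37400/5645 = 6.625.
k_S/k_T = (6.55×10^12/9.00×10^16)·exp(6.625) = 7.278×10^-5 × 753.8 = 0.0549.

0.0549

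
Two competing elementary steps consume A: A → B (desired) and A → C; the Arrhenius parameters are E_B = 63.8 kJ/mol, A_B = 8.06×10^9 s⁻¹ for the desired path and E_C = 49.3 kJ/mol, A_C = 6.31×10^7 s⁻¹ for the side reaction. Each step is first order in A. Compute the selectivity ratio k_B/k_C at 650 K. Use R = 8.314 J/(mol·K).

8.73

With equal orders, S_{B/C} = k_B/k_C = (A_B/A_C)·exp[(E_C−E_B)/(RT)].
(E_C−E_B)/(RT) = (49.3−63.8)×10³/(8.314×650) = -14500/5404 = -2.683.
k_B/k_C = (8.06×10^9/6.31×10^7)·exp(-2.683) = 127.7 × 0.06835 = 8.73.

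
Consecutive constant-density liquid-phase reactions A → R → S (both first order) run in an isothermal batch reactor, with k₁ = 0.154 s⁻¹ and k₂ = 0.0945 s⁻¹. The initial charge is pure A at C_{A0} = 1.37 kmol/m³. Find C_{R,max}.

At the optimum, C_{R,max}/C_{A0} = (k₁/k₂)^[k₂/(k₂−k₁)].
= (0.154/0.0945)^(0.0945/(0.0945−0.154)) = (1.630)^(-1.588) = 0.4604.
C_{R,max} = 0.4604×1.37 = 0.631 kmol/m³.

0.631 kmol/m³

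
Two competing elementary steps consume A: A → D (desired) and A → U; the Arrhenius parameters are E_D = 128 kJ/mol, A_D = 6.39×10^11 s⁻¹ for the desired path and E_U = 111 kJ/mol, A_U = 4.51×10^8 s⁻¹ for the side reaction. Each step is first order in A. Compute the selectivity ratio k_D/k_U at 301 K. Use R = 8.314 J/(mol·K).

1.59

Since both paths have the same order in A, the concentration cancels and S_{D/U} = k_D/k_U = (A_D/A_U)·exp[(E_U−E_D)/(RT)].
(E_U−E_D)/(RT) = (111−128)×10³/(8.314×301) = -17000/2503 = -6.793.
k_D/k_U = (6.39×10^11/4.51×10^8)·exp(-6.793) = 1417 × 0.001121 = 1.59.
Since E_D > E_U, raising the temperature improves selectivity toward D.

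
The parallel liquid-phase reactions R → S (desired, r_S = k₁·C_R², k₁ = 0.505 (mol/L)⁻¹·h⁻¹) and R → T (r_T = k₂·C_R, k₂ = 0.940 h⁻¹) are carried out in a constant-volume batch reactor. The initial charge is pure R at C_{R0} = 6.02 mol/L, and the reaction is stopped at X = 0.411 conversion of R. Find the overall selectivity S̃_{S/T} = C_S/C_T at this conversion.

C_R = C_{R0}(1−X) = 3.546 mol/L.
Along a PFR/batch, dC_T/dC_R = −r_T/(r_S+r_T) = −k₂/(k₂+k₁·C_R).
Integrating from C_{R0} to C_R: C_T = (0.940/0.505)·ln[(0.940+0.505·6.02)/(0.940+0.505·3.55)] = 1.861·ln(3.980/2.731) = 0.7013 mol/L.
Then C_S = (C_{R0}−C_R) − C_T = 2.474 − 0.7013 = 1.773 mol/L.
S̃_{S/T} = C_S/C_T = 1.773/0.7013 = 2.53.

2.53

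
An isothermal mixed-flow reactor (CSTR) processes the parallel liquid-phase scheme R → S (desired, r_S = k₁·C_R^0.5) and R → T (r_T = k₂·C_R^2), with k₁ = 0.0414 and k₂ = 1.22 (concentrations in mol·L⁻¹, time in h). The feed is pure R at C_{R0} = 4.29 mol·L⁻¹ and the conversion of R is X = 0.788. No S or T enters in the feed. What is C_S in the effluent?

Exit C_R = C_{R0}(1−X) = 4.29×0.212 = 0.9095 mol·L⁻¹.
Rates in a CSTR are evaluated at the outlet concentration: r_S = 0.0414×0.9095^0.5 = 0.03948, r_T = 1.22×0.9095^2 = 1.009.
Fraction of consumed R going to S: r_S/(r_S+r_T) = 0.03765.
C_S = 0.03765·C_{R0}·X = 0.03765×4.29×0.788 = 0.127 mol·L⁻¹.

0.127 mol·L⁻¹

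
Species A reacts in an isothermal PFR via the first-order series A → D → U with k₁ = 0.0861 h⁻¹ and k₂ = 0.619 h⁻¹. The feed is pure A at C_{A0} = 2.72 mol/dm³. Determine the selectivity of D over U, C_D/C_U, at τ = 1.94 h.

For first-order series with pure A initially, C_D(τ) = k₁C_{A0}/(k₂−k₁)·(e^(−k₁τ) − e^(−k₂τ)).
e^(−k₁τ) = e^(−0.0861×1.94) = e^(−0.1670) = 0.8462; e^(−k₂τ) = e^(−1.201) = 0.3009.
C_D = 0.0861×2.72/(0.619−0.0861) × (0.8462−0.3009) = 0.4395×0.5452 = 0.2396 mol/dm³.
C_A = C_{A0}e^(−k₁τ) = 2.302 mol/dm³, so C_U = C_{A0}−C_A−C_D = 0.1788 mol/dm³; C_D/C_U = 1.34.

1.34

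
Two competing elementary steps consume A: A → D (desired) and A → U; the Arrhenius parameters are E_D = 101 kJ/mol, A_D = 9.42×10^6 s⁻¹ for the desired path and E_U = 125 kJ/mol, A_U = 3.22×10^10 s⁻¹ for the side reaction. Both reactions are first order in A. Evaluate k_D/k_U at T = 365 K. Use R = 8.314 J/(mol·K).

0.796

With equal orders, S_{D/U} = k_D/k_U = (A_D/A_U)·exp[(E_U−E_D)/(RT)].
(E_U−E_D)/(RT) = (125−101)×10³/(8.314×365) = 24000/3035 = 7.909.
k_D/k_U = (9.42×10^6/3.22×10^10)·exp(7.909) = 2.925×10^-4 × 2721 = 0.796.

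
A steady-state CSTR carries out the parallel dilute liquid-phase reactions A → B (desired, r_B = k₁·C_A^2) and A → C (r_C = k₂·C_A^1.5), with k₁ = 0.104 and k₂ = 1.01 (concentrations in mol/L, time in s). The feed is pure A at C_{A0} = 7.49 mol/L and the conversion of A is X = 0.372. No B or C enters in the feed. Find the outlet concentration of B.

Exit C_A = C_{A0}(1−X) = 7.49×0.628 = 4.704 mol/L.
Rates in a CSTR are evaluated at the outlet concentration: r_B = 0.104×4.704^2 = 2.301, r_C = 1.01×4.704^1.5 = 10.30.
Fraction of consumed A going to B: r_B/(r_B+r_C) = 0.1826.
C_B = 0.1826·C_{A0}·X = 0.1826×7.49×0.372 = 0.509 mol/L.

0.509 mol/L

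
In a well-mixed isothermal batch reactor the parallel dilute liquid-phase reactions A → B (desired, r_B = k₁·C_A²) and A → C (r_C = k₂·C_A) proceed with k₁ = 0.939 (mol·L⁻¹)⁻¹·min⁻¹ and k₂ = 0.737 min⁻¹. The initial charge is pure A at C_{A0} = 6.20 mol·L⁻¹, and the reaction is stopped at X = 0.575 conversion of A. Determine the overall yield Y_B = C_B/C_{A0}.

C_A = C_{A0}(1−X) = 2.635 mol·L⁻¹.
Along a PFR/batch, dC_C/dC_A = −r_C/(r_B+r_C) = −k₂/(k₂+k₁·C_A).
Integrating from C_{A0} to C_A: C_C = (0.737/0.939)·ln[(0.737+0.939·6.20)/(0.737+0.939·2.64)] = 0.7849·ln(6.559/3.211) = 0.5605 mol·L⁻¹.
Then C_B = (C_{A0}−C_A) − C_C = 3.565 − 0.5605 = 3.004 mol·L⁻¹.
Y_B = C_B/C_{A0} = 3.004/6.20 = 0.485.

0.485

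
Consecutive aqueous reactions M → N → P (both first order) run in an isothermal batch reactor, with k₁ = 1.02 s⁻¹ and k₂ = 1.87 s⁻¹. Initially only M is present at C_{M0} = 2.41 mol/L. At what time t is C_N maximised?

0.713 s

Setting dC_N/dt = 0 gives t_opt = ln(k₂/k₁)/(k₂−k₁).
= ln(1.87/1.02)/(1.87−1.02) = ln(1.833)/0.8500 = 0.6061/0.8500 = 0.713 s.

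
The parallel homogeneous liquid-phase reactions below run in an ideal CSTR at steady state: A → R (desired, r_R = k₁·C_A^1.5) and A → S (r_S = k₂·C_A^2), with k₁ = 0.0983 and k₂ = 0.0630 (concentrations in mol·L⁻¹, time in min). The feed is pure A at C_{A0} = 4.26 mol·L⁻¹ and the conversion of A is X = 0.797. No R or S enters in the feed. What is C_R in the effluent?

2.13 mol·L⁻¹

Exit C_A = C_{A0}(1−X) = 4.26×0.203 = 0.8648 mol·L⁻¹.
A CSTR operates uniformly at the exit composition, giving r_R = 0.07905 and r_S = 0.04711 (each k·C_A^n at C_A = 0.8648).
Fraction of consumed A going to R: r_R/(r_R+r_S) = 0.6266.
C_R = 0.6266·C_{A0}·X = 0.6266×4.26×0.797 = 2.13 mol·L⁻¹.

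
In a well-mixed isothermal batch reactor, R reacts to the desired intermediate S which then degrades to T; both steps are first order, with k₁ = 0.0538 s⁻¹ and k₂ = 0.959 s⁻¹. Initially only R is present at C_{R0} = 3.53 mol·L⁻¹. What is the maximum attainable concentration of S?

0.167 mol·L⁻¹

At the optimum, C_{S,max}/C_{R0} = (k₁/k₂)^[k₂/(k₂−k₁)].
= (0.0538/0.959)^(0.959/(0.959−0.0538)) = (0.05610)^(1.059) = 0.04727.
C_{S,max} = 0.04727×3.53 = 0.167 mol·L⁻¹.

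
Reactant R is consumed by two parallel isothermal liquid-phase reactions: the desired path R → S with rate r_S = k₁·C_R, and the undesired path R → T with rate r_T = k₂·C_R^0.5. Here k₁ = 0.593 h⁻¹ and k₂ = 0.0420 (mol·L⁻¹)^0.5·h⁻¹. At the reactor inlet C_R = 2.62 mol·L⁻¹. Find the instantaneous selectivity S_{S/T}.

22.9

S_{S/T} = r_S/r_T = (k₁·C_R)/(k₂·C_R^0.5) = (k₁/k₂)·C_R^0.5.
= (0.593×2.620) / (0.0420×2.620^0.5) = 1.554/0.06798 = 22.9.
Since the desired path is higher order in R, keeping C_R high (PFR or concentrated feed) favours S.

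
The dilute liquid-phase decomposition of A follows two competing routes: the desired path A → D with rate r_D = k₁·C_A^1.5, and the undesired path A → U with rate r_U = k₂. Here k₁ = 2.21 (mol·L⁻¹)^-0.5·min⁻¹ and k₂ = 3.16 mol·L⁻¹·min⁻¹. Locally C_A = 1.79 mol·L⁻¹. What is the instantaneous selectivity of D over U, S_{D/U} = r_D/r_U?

1.67

S_{D/U} = r_D/r_U = (k₁·C_A^1.5)/(k₂) = (k₁/k₂)·C_A^1.5.
= (2.21×1.790^1.5) / (3.16) = 5.293/3.160 = 1.67.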